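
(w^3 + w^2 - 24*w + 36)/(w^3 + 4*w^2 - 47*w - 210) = (w^2 - 5*w + 6)/(w^2 - 2*w - 35)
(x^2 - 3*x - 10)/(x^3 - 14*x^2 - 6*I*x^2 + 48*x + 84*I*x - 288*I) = (x^2 - 3*x - 10)/(x^3 + x^2*(-14 - 6*I) + x*(48 + 84*I) - 288*I)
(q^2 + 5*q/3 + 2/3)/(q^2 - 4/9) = 3*(q + 1)/(3*q - 2)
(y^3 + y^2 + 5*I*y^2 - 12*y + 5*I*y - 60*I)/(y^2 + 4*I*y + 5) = (y^2 + y - 12)/(y - I)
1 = 1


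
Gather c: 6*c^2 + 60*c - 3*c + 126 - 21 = 6*c^2 + 57*c + 105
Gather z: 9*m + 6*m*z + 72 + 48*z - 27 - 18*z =9*m + z*(6*m + 30) + 45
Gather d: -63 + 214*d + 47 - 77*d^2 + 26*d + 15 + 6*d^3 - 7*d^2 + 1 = 6*d^3 - 84*d^2 + 240*d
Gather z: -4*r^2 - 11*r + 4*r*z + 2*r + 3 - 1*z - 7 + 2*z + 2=-4*r^2 - 9*r + z*(4*r + 1) - 2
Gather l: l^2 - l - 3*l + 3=l^2 - 4*l + 3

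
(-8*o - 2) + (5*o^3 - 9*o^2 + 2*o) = 5*o^3 - 9*o^2 - 6*o - 2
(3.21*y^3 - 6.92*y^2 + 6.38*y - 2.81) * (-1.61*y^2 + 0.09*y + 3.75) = -5.1681*y^5 + 11.4301*y^4 + 1.1429*y^3 - 20.8517*y^2 + 23.6721*y - 10.5375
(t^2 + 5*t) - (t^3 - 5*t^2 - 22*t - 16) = -t^3 + 6*t^2 + 27*t + 16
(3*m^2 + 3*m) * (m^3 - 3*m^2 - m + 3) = 3*m^5 - 6*m^4 - 12*m^3 + 6*m^2 + 9*m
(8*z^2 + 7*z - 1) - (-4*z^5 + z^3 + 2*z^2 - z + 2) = 4*z^5 - z^3 + 6*z^2 + 8*z - 3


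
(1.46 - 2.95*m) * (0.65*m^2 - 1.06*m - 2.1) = -1.9175*m^3 + 4.076*m^2 + 4.6474*m - 3.066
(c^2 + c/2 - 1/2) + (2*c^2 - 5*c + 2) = 3*c^2 - 9*c/2 + 3/2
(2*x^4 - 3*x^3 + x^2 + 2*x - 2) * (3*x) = 6*x^5 - 9*x^4 + 3*x^3 + 6*x^2 - 6*x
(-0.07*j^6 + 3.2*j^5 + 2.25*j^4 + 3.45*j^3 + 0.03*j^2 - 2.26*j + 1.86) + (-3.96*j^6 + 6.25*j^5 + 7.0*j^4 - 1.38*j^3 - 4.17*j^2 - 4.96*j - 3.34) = -4.03*j^6 + 9.45*j^5 + 9.25*j^4 + 2.07*j^3 - 4.14*j^2 - 7.22*j - 1.48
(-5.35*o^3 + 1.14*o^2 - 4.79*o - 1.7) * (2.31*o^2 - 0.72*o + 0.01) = -12.3585*o^5 + 6.4854*o^4 - 11.9392*o^3 - 0.4668*o^2 + 1.1761*o - 0.017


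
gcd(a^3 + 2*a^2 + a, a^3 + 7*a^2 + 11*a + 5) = a^2 + 2*a + 1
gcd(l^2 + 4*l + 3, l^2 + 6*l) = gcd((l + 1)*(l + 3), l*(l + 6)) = 1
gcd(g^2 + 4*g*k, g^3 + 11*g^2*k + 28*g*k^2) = g^2 + 4*g*k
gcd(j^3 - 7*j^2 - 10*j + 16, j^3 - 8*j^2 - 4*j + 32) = j^2 - 6*j - 16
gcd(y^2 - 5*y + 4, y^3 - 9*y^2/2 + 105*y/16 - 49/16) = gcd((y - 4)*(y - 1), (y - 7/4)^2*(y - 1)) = y - 1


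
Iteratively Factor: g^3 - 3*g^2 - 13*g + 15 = (g - 5)*(g^2 + 2*g - 3) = (g - 5)*(g + 3)*(g - 1)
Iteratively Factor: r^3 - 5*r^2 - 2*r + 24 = (r - 3)*(r^2 - 2*r - 8) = (r - 4)*(r - 3)*(r + 2)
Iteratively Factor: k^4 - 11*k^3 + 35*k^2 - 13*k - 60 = (k + 1)*(k^3 - 12*k^2 + 47*k - 60) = (k - 4)*(k + 1)*(k^2 - 8*k + 15) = (k - 4)*(k - 3)*(k + 1)*(k - 5)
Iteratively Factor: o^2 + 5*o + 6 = (o + 3)*(o + 2)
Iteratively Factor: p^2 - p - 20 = (p - 5)*(p + 4)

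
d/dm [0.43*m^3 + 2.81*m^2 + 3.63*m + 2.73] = 1.29*m^2 + 5.62*m + 3.63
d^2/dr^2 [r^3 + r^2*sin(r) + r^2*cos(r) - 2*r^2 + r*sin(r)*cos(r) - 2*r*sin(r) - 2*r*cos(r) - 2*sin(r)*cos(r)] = -sqrt(2)*r^2*sin(r + pi/4) - 2*r*sin(r) - 2*r*sin(2*r) + 6*r*cos(r) + 6*r + 6*sin(r) + 4*sin(2*r) - 2*cos(r) + 2*cos(2*r) - 4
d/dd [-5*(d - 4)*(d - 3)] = 35 - 10*d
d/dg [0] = 0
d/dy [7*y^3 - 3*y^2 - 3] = 3*y*(7*y - 2)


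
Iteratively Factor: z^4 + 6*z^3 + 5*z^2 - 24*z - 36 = (z + 3)*(z^3 + 3*z^2 - 4*z - 12) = (z - 2)*(z + 3)*(z^2 + 5*z + 6) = (z - 2)*(z + 3)^2*(z + 2)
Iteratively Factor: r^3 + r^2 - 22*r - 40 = (r + 4)*(r^2 - 3*r - 10) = (r - 5)*(r + 4)*(r + 2)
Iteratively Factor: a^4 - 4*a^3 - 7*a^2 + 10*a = (a - 5)*(a^3 + a^2 - 2*a) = (a - 5)*(a + 2)*(a^2 - a) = (a - 5)*(a - 1)*(a + 2)*(a)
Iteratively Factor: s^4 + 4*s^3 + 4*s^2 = (s)*(s^3 + 4*s^2 + 4*s) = s*(s + 2)*(s^2 + 2*s) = s*(s + 2)^2*(s)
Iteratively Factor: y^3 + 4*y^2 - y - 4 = (y - 1)*(y^2 + 5*y + 4) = (y - 1)*(y + 1)*(y + 4)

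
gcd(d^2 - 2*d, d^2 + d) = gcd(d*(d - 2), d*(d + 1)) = d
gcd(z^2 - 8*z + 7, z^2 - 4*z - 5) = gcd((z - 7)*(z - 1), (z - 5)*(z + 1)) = 1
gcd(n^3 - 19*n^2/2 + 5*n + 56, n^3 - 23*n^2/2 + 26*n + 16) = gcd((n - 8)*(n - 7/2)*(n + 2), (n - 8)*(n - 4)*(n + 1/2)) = n - 8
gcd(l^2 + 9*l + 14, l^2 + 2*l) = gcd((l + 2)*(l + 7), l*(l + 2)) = l + 2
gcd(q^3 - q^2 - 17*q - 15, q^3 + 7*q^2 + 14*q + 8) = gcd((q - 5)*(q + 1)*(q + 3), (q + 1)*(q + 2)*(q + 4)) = q + 1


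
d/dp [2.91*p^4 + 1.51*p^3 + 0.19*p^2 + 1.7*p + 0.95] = 11.64*p^3 + 4.53*p^2 + 0.38*p + 1.7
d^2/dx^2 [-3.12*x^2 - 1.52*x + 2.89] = -6.24000000000000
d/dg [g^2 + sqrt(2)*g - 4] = 2*g + sqrt(2)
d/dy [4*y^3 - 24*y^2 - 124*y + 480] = 12*y^2 - 48*y - 124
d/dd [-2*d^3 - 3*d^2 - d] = -6*d^2 - 6*d - 1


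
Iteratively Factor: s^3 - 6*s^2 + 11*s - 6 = (s - 2)*(s^2 - 4*s + 3) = (s - 2)*(s - 1)*(s - 3)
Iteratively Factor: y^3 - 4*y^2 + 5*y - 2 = (y - 1)*(y^2 - 3*y + 2) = (y - 2)*(y - 1)*(y - 1)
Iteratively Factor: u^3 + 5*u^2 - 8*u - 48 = (u - 3)*(u^2 + 8*u + 16) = (u - 3)*(u + 4)*(u + 4)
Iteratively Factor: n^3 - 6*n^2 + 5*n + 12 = (n + 1)*(n^2 - 7*n + 12) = (n - 3)*(n + 1)*(n - 4)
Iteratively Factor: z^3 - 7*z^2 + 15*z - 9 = (z - 3)*(z^2 - 4*z + 3) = (z - 3)^2*(z - 1)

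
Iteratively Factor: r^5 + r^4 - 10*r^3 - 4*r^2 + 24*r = (r)*(r^4 + r^3 - 10*r^2 - 4*r + 24) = r*(r - 2)*(r^3 + 3*r^2 - 4*r - 12) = r*(r - 2)*(r + 3)*(r^2 - 4) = r*(r - 2)^2*(r + 3)*(r + 2)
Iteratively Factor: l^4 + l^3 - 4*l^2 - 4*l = (l + 2)*(l^3 - l^2 - 2*l) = (l + 1)*(l + 2)*(l^2 - 2*l) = (l - 2)*(l + 1)*(l + 2)*(l)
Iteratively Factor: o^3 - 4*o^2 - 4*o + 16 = (o - 2)*(o^2 - 2*o - 8) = (o - 2)*(o + 2)*(o - 4)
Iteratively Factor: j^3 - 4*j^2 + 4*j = (j)*(j^2 - 4*j + 4) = j*(j - 2)*(j - 2)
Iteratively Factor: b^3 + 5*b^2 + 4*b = (b + 1)*(b^2 + 4*b) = b*(b + 1)*(b + 4)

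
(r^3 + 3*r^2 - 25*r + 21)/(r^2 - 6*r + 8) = (r^3 + 3*r^2 - 25*r + 21)/(r^2 - 6*r + 8)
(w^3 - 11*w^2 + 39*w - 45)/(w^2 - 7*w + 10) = (w^2 - 6*w + 9)/(w - 2)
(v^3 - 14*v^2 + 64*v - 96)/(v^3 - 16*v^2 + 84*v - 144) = (v - 4)/(v - 6)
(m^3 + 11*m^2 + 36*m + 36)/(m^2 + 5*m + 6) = m + 6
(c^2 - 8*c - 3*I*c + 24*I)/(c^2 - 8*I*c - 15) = (c - 8)/(c - 5*I)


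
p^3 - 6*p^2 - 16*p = p*(p - 8)*(p + 2)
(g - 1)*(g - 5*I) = g^2 - g - 5*I*g + 5*I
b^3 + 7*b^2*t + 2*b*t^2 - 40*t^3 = (b - 2*t)*(b + 4*t)*(b + 5*t)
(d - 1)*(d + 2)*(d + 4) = d^3 + 5*d^2 + 2*d - 8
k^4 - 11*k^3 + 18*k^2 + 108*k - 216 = (k - 6)^2*(k - 2)*(k + 3)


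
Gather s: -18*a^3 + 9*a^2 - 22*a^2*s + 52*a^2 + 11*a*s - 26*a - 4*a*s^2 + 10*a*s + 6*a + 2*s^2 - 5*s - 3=-18*a^3 + 61*a^2 - 20*a + s^2*(2 - 4*a) + s*(-22*a^2 + 21*a - 5) - 3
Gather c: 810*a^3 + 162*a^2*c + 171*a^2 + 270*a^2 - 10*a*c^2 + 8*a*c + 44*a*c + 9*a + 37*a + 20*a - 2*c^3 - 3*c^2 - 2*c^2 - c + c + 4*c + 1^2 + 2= 810*a^3 + 441*a^2 + 66*a - 2*c^3 + c^2*(-10*a - 5) + c*(162*a^2 + 52*a + 4) + 3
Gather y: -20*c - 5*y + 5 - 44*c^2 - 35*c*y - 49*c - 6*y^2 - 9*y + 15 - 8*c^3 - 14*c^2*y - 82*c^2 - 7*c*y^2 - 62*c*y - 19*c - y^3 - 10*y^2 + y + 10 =-8*c^3 - 126*c^2 - 88*c - y^3 + y^2*(-7*c - 16) + y*(-14*c^2 - 97*c - 13) + 30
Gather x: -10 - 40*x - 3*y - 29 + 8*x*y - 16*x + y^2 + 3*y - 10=x*(8*y - 56) + y^2 - 49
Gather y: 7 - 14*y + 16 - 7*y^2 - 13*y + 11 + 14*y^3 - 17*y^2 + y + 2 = 14*y^3 - 24*y^2 - 26*y + 36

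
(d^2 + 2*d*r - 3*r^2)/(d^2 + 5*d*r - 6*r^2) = (d + 3*r)/(d + 6*r)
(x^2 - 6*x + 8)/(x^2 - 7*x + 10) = (x - 4)/(x - 5)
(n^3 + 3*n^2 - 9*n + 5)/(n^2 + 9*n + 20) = (n^2 - 2*n + 1)/(n + 4)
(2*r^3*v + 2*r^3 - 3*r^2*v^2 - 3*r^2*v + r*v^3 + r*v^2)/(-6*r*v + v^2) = r*(-2*r^2*v - 2*r^2 + 3*r*v^2 + 3*r*v - v^3 - v^2)/(v*(6*r - v))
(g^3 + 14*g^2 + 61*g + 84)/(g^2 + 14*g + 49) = (g^2 + 7*g + 12)/(g + 7)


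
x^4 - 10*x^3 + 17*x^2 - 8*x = x*(x - 8)*(x - 1)^2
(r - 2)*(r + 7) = r^2 + 5*r - 14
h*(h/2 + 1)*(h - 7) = h^3/2 - 5*h^2/2 - 7*h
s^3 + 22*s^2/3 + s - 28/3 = (s - 1)*(s + 4/3)*(s + 7)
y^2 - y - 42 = (y - 7)*(y + 6)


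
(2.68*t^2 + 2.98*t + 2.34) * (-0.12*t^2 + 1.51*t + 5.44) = -0.3216*t^4 + 3.6892*t^3 + 18.7982*t^2 + 19.7446*t + 12.7296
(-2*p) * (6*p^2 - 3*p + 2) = -12*p^3 + 6*p^2 - 4*p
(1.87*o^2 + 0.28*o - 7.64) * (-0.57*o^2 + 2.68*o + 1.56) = -1.0659*o^4 + 4.852*o^3 + 8.0224*o^2 - 20.0384*o - 11.9184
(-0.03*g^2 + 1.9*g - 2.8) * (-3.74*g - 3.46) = 0.1122*g^3 - 7.0022*g^2 + 3.898*g + 9.688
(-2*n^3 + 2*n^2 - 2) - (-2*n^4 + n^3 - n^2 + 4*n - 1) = 2*n^4 - 3*n^3 + 3*n^2 - 4*n - 1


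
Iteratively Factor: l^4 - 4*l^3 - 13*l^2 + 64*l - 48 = (l + 4)*(l^3 - 8*l^2 + 19*l - 12) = (l - 4)*(l + 4)*(l^2 - 4*l + 3) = (l - 4)*(l - 1)*(l + 4)*(l - 3)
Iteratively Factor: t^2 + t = (t)*(t + 1)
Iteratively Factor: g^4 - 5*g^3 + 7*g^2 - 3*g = (g)*(g^3 - 5*g^2 + 7*g - 3) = g*(g - 3)*(g^2 - 2*g + 1) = g*(g - 3)*(g - 1)*(g - 1)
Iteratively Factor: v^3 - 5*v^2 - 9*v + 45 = (v - 5)*(v^2 - 9) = (v - 5)*(v - 3)*(v + 3)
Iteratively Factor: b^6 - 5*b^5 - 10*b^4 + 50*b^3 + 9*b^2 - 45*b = (b + 3)*(b^5 - 8*b^4 + 14*b^3 + 8*b^2 - 15*b) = (b + 1)*(b + 3)*(b^4 - 9*b^3 + 23*b^2 - 15*b) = (b - 1)*(b + 1)*(b + 3)*(b^3 - 8*b^2 + 15*b) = b*(b - 1)*(b + 1)*(b + 3)*(b^2 - 8*b + 15) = b*(b - 5)*(b - 1)*(b + 1)*(b + 3)*(b - 3)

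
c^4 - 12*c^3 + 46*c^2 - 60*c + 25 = (c - 5)^2*(c - 1)^2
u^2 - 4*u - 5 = (u - 5)*(u + 1)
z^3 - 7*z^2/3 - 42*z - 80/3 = (z - 8)*(z + 2/3)*(z + 5)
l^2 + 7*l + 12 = (l + 3)*(l + 4)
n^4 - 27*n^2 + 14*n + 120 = (n - 4)*(n - 3)*(n + 2)*(n + 5)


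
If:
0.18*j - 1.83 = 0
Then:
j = 10.17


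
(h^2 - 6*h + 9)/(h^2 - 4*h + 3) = (h - 3)/(h - 1)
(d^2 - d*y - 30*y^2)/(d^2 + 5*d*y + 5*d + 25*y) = (d - 6*y)/(d + 5)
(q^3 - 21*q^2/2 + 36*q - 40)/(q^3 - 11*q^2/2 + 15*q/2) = (q^2 - 8*q + 16)/(q*(q - 3))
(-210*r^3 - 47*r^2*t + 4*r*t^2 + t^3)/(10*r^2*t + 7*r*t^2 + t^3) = (-42*r^2 - r*t + t^2)/(t*(2*r + t))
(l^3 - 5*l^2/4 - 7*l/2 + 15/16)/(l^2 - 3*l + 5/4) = (8*l^2 + 10*l - 3)/(4*(2*l - 1))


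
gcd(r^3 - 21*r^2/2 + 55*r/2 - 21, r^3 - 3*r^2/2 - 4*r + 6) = r^2 - 7*r/2 + 3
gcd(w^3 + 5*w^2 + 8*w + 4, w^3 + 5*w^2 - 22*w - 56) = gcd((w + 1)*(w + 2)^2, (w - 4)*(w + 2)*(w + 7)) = w + 2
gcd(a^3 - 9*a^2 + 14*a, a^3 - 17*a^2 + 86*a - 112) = a^2 - 9*a + 14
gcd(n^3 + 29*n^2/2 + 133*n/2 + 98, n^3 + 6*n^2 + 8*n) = n + 4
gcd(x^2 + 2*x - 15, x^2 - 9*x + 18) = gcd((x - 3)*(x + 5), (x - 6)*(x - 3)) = x - 3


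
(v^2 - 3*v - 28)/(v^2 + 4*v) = (v - 7)/v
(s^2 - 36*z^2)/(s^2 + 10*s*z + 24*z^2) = (s - 6*z)/(s + 4*z)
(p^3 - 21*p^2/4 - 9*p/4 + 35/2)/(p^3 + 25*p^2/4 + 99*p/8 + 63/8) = 2*(p^2 - 7*p + 10)/(2*p^2 + 9*p + 9)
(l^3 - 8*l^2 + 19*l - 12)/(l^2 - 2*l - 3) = (l^2 - 5*l + 4)/(l + 1)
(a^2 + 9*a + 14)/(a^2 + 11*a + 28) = (a + 2)/(a + 4)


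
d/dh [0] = 0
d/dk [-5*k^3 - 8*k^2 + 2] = k*(-15*k - 16)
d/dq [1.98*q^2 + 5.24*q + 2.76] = 3.96*q + 5.24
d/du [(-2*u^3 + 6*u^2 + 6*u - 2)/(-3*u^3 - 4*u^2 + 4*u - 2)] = 2*(13*u^4 + 10*u^3 + 21*u^2 - 20*u - 2)/(9*u^6 + 24*u^5 - 8*u^4 - 20*u^3 + 32*u^2 - 16*u + 4)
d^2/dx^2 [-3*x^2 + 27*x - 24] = -6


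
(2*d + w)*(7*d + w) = 14*d^2 + 9*d*w + w^2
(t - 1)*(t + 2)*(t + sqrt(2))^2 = t^4 + t^3 + 2*sqrt(2)*t^3 + 2*sqrt(2)*t^2 - 4*sqrt(2)*t + 2*t - 4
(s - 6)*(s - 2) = s^2 - 8*s + 12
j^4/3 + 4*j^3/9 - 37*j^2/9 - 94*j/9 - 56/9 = (j/3 + 1/3)*(j - 4)*(j + 2)*(j + 7/3)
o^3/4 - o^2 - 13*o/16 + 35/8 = (o/4 + 1/2)*(o - 7/2)*(o - 5/2)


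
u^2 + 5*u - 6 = (u - 1)*(u + 6)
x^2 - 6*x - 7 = (x - 7)*(x + 1)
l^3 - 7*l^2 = l^2*(l - 7)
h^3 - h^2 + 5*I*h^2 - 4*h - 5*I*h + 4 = (h - 1)*(h + I)*(h + 4*I)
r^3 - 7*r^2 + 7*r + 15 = (r - 5)*(r - 3)*(r + 1)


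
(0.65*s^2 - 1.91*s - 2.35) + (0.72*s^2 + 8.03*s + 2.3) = 1.37*s^2 + 6.12*s - 0.0500000000000003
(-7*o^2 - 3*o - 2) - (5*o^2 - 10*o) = -12*o^2 + 7*o - 2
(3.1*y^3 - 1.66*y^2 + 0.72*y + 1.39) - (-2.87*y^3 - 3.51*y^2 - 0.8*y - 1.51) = 5.97*y^3 + 1.85*y^2 + 1.52*y + 2.9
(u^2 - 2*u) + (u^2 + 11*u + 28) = 2*u^2 + 9*u + 28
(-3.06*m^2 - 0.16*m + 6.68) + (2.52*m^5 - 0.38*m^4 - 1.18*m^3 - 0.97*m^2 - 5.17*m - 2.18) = 2.52*m^5 - 0.38*m^4 - 1.18*m^3 - 4.03*m^2 - 5.33*m + 4.5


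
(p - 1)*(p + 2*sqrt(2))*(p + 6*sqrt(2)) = p^3 - p^2 + 8*sqrt(2)*p^2 - 8*sqrt(2)*p + 24*p - 24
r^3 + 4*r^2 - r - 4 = (r - 1)*(r + 1)*(r + 4)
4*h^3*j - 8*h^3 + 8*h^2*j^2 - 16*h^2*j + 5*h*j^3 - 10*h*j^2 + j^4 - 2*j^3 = (h + j)*(2*h + j)^2*(j - 2)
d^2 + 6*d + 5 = (d + 1)*(d + 5)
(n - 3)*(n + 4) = n^2 + n - 12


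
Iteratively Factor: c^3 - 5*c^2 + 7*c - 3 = (c - 1)*(c^2 - 4*c + 3) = (c - 1)^2*(c - 3)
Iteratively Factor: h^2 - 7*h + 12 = (h - 3)*(h - 4)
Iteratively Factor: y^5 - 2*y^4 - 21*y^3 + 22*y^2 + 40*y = (y)*(y^4 - 2*y^3 - 21*y^2 + 22*y + 40) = y*(y + 1)*(y^3 - 3*y^2 - 18*y + 40) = y*(y + 1)*(y + 4)*(y^2 - 7*y + 10) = y*(y - 2)*(y + 1)*(y + 4)*(y - 5)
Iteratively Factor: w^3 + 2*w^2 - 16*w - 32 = (w + 4)*(w^2 - 2*w - 8) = (w - 4)*(w + 4)*(w + 2)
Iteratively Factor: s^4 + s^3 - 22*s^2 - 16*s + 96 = (s - 2)*(s^3 + 3*s^2 - 16*s - 48) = (s - 2)*(s + 3)*(s^2 - 16) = (s - 4)*(s - 2)*(s + 3)*(s + 4)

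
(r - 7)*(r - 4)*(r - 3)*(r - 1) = r^4 - 15*r^3 + 75*r^2 - 145*r + 84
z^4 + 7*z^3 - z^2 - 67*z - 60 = (z - 3)*(z + 1)*(z + 4)*(z + 5)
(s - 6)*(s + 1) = s^2 - 5*s - 6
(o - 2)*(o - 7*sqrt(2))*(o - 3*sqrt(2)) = o^3 - 10*sqrt(2)*o^2 - 2*o^2 + 20*sqrt(2)*o + 42*o - 84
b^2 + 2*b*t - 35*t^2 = (b - 5*t)*(b + 7*t)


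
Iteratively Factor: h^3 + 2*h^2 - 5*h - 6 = (h - 2)*(h^2 + 4*h + 3) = (h - 2)*(h + 3)*(h + 1)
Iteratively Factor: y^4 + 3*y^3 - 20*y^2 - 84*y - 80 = (y + 4)*(y^3 - y^2 - 16*y - 20) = (y - 5)*(y + 4)*(y^2 + 4*y + 4) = (y - 5)*(y + 2)*(y + 4)*(y + 2)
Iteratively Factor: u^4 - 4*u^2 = (u)*(u^3 - 4*u) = u^2*(u^2 - 4) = u^2*(u - 2)*(u + 2)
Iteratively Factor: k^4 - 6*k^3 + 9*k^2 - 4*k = (k)*(k^3 - 6*k^2 + 9*k - 4) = k*(k - 1)*(k^2 - 5*k + 4) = k*(k - 4)*(k - 1)*(k - 1)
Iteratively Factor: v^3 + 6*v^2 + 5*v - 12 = (v - 1)*(v^2 + 7*v + 12) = (v - 1)*(v + 4)*(v + 3)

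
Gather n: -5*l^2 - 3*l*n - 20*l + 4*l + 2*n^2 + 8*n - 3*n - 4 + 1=-5*l^2 - 16*l + 2*n^2 + n*(5 - 3*l) - 3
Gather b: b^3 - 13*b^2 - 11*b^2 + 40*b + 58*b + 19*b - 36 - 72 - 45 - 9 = b^3 - 24*b^2 + 117*b - 162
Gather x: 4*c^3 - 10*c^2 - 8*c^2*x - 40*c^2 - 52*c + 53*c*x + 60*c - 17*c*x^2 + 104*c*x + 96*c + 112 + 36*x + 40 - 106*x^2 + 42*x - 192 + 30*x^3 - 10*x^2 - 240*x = 4*c^3 - 50*c^2 + 104*c + 30*x^3 + x^2*(-17*c - 116) + x*(-8*c^2 + 157*c - 162) - 40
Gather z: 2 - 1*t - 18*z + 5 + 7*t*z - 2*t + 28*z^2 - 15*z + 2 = -3*t + 28*z^2 + z*(7*t - 33) + 9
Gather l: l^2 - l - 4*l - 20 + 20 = l^2 - 5*l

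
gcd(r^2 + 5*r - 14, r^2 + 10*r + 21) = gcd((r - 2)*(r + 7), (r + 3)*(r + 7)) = r + 7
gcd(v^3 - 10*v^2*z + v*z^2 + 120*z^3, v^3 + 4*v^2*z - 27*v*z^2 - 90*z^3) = -v^2 + 2*v*z + 15*z^2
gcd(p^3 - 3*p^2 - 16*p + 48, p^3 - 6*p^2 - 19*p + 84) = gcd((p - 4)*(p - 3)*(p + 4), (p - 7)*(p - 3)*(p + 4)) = p^2 + p - 12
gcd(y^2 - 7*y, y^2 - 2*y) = y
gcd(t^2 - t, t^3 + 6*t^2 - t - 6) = t - 1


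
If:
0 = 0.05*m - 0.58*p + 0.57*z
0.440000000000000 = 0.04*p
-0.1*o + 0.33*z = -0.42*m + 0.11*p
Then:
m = 127.6 - 11.4*z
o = 523.82 - 44.58*z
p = 11.00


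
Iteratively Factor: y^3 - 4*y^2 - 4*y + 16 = (y + 2)*(y^2 - 6*y + 8) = (y - 4)*(y + 2)*(y - 2)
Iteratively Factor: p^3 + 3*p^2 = (p)*(p^2 + 3*p) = p*(p + 3)*(p)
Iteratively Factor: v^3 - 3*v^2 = (v - 3)*(v^2) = v*(v - 3)*(v)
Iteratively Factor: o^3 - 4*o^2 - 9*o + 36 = (o - 3)*(o^2 - o - 12) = (o - 4)*(o - 3)*(o + 3)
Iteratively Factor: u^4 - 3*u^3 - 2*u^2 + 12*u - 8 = (u + 2)*(u^3 - 5*u^2 + 8*u - 4) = (u - 2)*(u + 2)*(u^2 - 3*u + 2) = (u - 2)^2*(u + 2)*(u - 1)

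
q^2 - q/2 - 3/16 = (q - 3/4)*(q + 1/4)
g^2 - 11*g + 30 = (g - 6)*(g - 5)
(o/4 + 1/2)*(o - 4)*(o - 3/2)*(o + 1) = o^4/4 - 5*o^3/8 - 17*o^2/8 + 7*o/4 + 3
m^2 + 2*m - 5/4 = (m - 1/2)*(m + 5/2)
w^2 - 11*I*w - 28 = (w - 7*I)*(w - 4*I)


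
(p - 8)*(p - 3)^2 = p^3 - 14*p^2 + 57*p - 72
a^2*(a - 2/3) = a^3 - 2*a^2/3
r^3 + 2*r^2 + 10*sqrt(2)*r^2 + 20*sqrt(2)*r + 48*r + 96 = (r + 2)*(r + 4*sqrt(2))*(r + 6*sqrt(2))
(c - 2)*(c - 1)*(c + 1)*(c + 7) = c^4 + 5*c^3 - 15*c^2 - 5*c + 14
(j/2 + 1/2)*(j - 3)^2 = j^3/2 - 5*j^2/2 + 3*j/2 + 9/2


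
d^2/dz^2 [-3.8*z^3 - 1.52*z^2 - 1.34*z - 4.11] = -22.8*z - 3.04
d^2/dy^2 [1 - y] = 0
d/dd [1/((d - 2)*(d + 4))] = 2*(-d - 1)/(d^4 + 4*d^3 - 12*d^2 - 32*d + 64)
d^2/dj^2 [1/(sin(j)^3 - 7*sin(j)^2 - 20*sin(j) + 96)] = (-9*sin(j)^6 + 77*sin(j)^5 - 144*sin(j)^4 + 332*sin(j)^3 - 2914*sin(j)^2 - 1656*sin(j) + 2144)/(sin(j)^3 - 7*sin(j)^2 - 20*sin(j) + 96)^3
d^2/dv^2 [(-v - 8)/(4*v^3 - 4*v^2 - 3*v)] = 24*(-4*v^5 - 60*v^4 + 83*v^3 - 8*v^2 - 24*v - 6)/(v^3*(64*v^6 - 192*v^5 + 48*v^4 + 224*v^3 - 36*v^2 - 108*v - 27))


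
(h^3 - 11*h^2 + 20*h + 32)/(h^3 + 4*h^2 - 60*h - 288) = (h^2 - 3*h - 4)/(h^2 + 12*h + 36)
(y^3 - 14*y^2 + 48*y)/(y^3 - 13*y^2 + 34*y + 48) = y/(y + 1)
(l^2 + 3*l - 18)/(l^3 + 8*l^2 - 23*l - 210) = (l - 3)/(l^2 + 2*l - 35)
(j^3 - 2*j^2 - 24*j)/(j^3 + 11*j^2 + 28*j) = (j - 6)/(j + 7)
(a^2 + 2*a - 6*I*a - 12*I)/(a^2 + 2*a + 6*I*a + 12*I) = (a - 6*I)/(a + 6*I)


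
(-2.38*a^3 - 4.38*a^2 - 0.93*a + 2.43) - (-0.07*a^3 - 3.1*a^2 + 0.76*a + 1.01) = -2.31*a^3 - 1.28*a^2 - 1.69*a + 1.42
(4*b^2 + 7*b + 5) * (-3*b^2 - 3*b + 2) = -12*b^4 - 33*b^3 - 28*b^2 - b + 10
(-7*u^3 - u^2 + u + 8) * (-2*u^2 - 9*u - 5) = 14*u^5 + 65*u^4 + 42*u^3 - 20*u^2 - 77*u - 40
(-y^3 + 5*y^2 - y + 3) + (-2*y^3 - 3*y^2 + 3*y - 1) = -3*y^3 + 2*y^2 + 2*y + 2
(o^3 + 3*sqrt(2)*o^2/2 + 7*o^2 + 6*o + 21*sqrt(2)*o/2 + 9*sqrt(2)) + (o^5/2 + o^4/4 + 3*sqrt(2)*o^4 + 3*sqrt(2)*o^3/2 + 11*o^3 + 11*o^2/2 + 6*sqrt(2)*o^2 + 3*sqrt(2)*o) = o^5/2 + o^4/4 + 3*sqrt(2)*o^4 + 3*sqrt(2)*o^3/2 + 12*o^3 + 15*sqrt(2)*o^2/2 + 25*o^2/2 + 6*o + 27*sqrt(2)*o/2 + 9*sqrt(2)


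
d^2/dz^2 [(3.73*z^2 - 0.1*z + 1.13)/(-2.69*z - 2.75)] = -74.249336/(19.465109*z^3 + 59.697825*z^2 + 61.029375*z + 20.796875)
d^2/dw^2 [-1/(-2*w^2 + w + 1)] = 2*(4*w^2 - 2*w - (4*w - 1)^2 - 2)/(-2*w^2 + w + 1)^3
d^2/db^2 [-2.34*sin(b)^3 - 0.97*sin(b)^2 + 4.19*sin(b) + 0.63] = -2.435*sin(b) - 5.265*sin(3*b) - 1.94*cos(2*b)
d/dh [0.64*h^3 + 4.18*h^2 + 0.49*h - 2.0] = 1.92*h^2 + 8.36*h + 0.49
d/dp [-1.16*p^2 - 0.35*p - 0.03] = -2.32*p - 0.35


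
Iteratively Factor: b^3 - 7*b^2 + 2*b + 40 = (b - 4)*(b^2 - 3*b - 10) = (b - 5)*(b - 4)*(b + 2)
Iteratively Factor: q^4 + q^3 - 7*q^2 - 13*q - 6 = (q - 3)*(q^3 + 4*q^2 + 5*q + 2) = (q - 3)*(q + 1)*(q^2 + 3*q + 2) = (q - 3)*(q + 1)^2*(q + 2)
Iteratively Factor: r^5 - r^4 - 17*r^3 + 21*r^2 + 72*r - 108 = (r + 3)*(r^4 - 4*r^3 - 5*r^2 + 36*r - 36) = (r - 3)*(r + 3)*(r^3 - r^2 - 8*r + 12) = (r - 3)*(r - 2)*(r + 3)*(r^2 + r - 6) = (r - 3)*(r - 2)*(r + 3)^2*(r - 2)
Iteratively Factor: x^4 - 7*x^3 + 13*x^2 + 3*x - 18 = (x + 1)*(x^3 - 8*x^2 + 21*x - 18) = (x - 3)*(x + 1)*(x^2 - 5*x + 6) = (x - 3)^2*(x + 1)*(x - 2)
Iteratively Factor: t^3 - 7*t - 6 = (t + 2)*(t^2 - 2*t - 3) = (t - 3)*(t + 2)*(t + 1)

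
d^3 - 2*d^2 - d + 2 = (d - 2)*(d - 1)*(d + 1)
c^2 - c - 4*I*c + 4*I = (c - 1)*(c - 4*I)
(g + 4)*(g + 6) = g^2 + 10*g + 24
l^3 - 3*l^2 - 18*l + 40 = (l - 5)*(l - 2)*(l + 4)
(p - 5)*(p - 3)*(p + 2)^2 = p^4 - 4*p^3 - 13*p^2 + 28*p + 60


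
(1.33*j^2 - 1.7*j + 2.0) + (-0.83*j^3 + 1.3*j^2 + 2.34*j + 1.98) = -0.83*j^3 + 2.63*j^2 + 0.64*j + 3.98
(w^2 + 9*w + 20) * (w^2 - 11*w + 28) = w^4 - 2*w^3 - 51*w^2 + 32*w + 560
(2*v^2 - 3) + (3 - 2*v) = 2*v^2 - 2*v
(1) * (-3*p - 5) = -3*p - 5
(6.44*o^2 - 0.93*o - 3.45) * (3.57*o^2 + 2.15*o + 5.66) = 22.9908*o^4 + 10.5259*o^3 + 22.1344*o^2 - 12.6813*o - 19.527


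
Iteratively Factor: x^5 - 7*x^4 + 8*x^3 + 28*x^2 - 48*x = (x - 4)*(x^4 - 3*x^3 - 4*x^2 + 12*x) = (x - 4)*(x + 2)*(x^3 - 5*x^2 + 6*x) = x*(x - 4)*(x + 2)*(x^2 - 5*x + 6) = x*(x - 4)*(x - 2)*(x + 2)*(x - 3)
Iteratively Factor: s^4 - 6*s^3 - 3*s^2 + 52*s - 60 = (s - 2)*(s^3 - 4*s^2 - 11*s + 30) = (s - 2)^2*(s^2 - 2*s - 15) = (s - 2)^2*(s + 3)*(s - 5)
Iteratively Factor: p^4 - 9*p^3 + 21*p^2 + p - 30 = (p + 1)*(p^3 - 10*p^2 + 31*p - 30) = (p - 5)*(p + 1)*(p^2 - 5*p + 6) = (p - 5)*(p - 3)*(p + 1)*(p - 2)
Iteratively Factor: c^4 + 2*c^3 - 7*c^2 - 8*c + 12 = (c + 2)*(c^3 - 7*c + 6) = (c - 1)*(c + 2)*(c^2 + c - 6) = (c - 2)*(c - 1)*(c + 2)*(c + 3)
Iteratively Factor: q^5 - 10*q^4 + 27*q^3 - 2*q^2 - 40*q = (q)*(q^4 - 10*q^3 + 27*q^2 - 2*q - 40) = q*(q + 1)*(q^3 - 11*q^2 + 38*q - 40) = q*(q - 4)*(q + 1)*(q^2 - 7*q + 10) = q*(q - 4)*(q - 2)*(q + 1)*(q - 5)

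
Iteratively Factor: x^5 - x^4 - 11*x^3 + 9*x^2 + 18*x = (x)*(x^4 - x^3 - 11*x^2 + 9*x + 18) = x*(x + 1)*(x^3 - 2*x^2 - 9*x + 18) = x*(x - 3)*(x + 1)*(x^2 + x - 6) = x*(x - 3)*(x - 2)*(x + 1)*(x + 3)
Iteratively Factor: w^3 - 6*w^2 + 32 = (w + 2)*(w^2 - 8*w + 16) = (w - 4)*(w + 2)*(w - 4)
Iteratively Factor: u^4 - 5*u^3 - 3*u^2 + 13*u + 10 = (u + 1)*(u^3 - 6*u^2 + 3*u + 10) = (u - 2)*(u + 1)*(u^2 - 4*u - 5) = (u - 2)*(u + 1)^2*(u - 5)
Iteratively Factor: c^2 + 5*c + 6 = (c + 2)*(c + 3)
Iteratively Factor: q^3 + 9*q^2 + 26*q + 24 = (q + 4)*(q^2 + 5*q + 6) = (q + 3)*(q + 4)*(q + 2)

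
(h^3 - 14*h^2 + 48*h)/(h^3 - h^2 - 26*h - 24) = h*(h - 8)/(h^2 + 5*h + 4)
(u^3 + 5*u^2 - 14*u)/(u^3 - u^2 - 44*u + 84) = u/(u - 6)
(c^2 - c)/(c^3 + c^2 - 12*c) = (c - 1)/(c^2 + c - 12)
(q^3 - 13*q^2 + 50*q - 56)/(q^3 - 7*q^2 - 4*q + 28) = (q - 4)/(q + 2)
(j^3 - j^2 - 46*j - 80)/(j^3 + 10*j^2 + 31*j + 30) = (j - 8)/(j + 3)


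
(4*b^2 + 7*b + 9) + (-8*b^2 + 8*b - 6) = -4*b^2 + 15*b + 3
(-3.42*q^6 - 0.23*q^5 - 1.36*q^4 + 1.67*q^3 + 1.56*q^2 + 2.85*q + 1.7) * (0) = 0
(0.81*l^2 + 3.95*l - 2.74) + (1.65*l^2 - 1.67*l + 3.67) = 2.46*l^2 + 2.28*l + 0.93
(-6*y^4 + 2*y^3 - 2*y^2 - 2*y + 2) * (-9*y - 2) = 54*y^5 - 6*y^4 + 14*y^3 + 22*y^2 - 14*y - 4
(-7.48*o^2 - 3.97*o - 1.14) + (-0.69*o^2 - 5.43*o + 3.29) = -8.17*o^2 - 9.4*o + 2.15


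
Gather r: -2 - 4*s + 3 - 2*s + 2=3 - 6*s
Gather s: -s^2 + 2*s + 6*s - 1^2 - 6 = -s^2 + 8*s - 7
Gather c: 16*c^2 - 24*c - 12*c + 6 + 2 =16*c^2 - 36*c + 8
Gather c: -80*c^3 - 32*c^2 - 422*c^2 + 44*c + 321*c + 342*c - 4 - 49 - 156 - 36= -80*c^3 - 454*c^2 + 707*c - 245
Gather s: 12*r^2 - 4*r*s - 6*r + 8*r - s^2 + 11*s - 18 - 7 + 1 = 12*r^2 + 2*r - s^2 + s*(11 - 4*r) - 24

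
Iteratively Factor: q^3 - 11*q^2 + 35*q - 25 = (q - 1)*(q^2 - 10*q + 25) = (q - 5)*(q - 1)*(q - 5)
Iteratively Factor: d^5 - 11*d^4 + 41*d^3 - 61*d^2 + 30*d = (d - 5)*(d^4 - 6*d^3 + 11*d^2 - 6*d) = (d - 5)*(d - 3)*(d^3 - 3*d^2 + 2*d) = d*(d - 5)*(d - 3)*(d^2 - 3*d + 2) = d*(d - 5)*(d - 3)*(d - 1)*(d - 2)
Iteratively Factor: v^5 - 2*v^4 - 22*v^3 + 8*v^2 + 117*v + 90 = (v + 1)*(v^4 - 3*v^3 - 19*v^2 + 27*v + 90) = (v - 5)*(v + 1)*(v^3 + 2*v^2 - 9*v - 18) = (v - 5)*(v + 1)*(v + 3)*(v^2 - v - 6) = (v - 5)*(v + 1)*(v + 2)*(v + 3)*(v - 3)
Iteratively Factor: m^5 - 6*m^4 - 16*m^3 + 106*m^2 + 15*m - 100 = (m + 4)*(m^4 - 10*m^3 + 24*m^2 + 10*m - 25) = (m - 5)*(m + 4)*(m^3 - 5*m^2 - m + 5) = (m - 5)*(m - 1)*(m + 4)*(m^2 - 4*m - 5) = (m - 5)^2*(m - 1)*(m + 4)*(m + 1)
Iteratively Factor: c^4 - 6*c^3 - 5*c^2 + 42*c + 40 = (c - 5)*(c^3 - c^2 - 10*c - 8) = (c - 5)*(c + 2)*(c^2 - 3*c - 4) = (c - 5)*(c - 4)*(c + 2)*(c + 1)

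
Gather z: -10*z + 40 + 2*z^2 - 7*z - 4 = 2*z^2 - 17*z + 36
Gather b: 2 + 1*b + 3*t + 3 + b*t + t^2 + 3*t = b*(t + 1) + t^2 + 6*t + 5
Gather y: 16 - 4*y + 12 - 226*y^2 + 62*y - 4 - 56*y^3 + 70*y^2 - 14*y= -56*y^3 - 156*y^2 + 44*y + 24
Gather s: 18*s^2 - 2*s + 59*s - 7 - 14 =18*s^2 + 57*s - 21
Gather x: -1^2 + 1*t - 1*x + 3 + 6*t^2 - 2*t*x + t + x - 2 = 6*t^2 - 2*t*x + 2*t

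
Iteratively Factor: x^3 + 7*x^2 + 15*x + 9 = (x + 3)*(x^2 + 4*x + 3) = (x + 1)*(x + 3)*(x + 3)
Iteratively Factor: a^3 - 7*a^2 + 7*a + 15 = (a + 1)*(a^2 - 8*a + 15) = (a - 5)*(a + 1)*(a - 3)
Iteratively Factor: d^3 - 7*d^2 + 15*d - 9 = (d - 1)*(d^2 - 6*d + 9) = (d - 3)*(d - 1)*(d - 3)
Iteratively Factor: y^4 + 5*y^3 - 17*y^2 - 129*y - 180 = (y + 4)*(y^3 + y^2 - 21*y - 45) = (y + 3)*(y + 4)*(y^2 - 2*y - 15) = (y - 5)*(y + 3)*(y + 4)*(y + 3)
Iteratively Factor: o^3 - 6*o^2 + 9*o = (o - 3)*(o^2 - 3*o) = o*(o - 3)*(o - 3)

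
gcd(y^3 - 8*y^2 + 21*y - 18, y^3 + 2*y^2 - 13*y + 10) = y - 2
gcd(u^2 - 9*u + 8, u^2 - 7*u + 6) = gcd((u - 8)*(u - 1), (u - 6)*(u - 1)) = u - 1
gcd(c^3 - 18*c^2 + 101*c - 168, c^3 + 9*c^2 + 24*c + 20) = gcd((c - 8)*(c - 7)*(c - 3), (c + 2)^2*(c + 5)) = 1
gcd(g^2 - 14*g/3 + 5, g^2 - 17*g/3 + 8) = g - 3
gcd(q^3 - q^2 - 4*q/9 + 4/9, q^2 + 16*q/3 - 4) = q - 2/3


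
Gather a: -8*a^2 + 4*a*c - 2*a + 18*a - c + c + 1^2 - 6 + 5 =-8*a^2 + a*(4*c + 16)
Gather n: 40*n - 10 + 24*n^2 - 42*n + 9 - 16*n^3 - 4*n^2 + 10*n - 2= -16*n^3 + 20*n^2 + 8*n - 3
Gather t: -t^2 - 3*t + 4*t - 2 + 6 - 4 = -t^2 + t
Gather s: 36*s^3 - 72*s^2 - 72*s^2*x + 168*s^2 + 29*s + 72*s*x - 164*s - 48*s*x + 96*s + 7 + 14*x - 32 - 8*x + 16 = 36*s^3 + s^2*(96 - 72*x) + s*(24*x - 39) + 6*x - 9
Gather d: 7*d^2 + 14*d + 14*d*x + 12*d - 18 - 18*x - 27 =7*d^2 + d*(14*x + 26) - 18*x - 45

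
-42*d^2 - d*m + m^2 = (-7*d + m)*(6*d + m)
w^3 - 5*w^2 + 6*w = w*(w - 3)*(w - 2)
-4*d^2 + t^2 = (-2*d + t)*(2*d + t)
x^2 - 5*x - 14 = (x - 7)*(x + 2)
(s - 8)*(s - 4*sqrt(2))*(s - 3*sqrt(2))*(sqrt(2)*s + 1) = sqrt(2)*s^4 - 13*s^3 - 8*sqrt(2)*s^3 + 17*sqrt(2)*s^2 + 104*s^2 - 136*sqrt(2)*s + 24*s - 192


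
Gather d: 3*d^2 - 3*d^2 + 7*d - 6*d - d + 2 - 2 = 0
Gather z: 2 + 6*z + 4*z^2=4*z^2 + 6*z + 2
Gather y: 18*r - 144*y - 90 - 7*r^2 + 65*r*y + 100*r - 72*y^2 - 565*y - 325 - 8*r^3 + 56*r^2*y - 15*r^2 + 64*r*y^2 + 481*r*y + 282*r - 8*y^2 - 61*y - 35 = -8*r^3 - 22*r^2 + 400*r + y^2*(64*r - 80) + y*(56*r^2 + 546*r - 770) - 450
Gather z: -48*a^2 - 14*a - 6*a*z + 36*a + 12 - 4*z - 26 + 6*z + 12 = -48*a^2 + 22*a + z*(2 - 6*a) - 2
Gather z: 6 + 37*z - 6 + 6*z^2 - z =6*z^2 + 36*z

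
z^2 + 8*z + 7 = (z + 1)*(z + 7)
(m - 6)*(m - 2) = m^2 - 8*m + 12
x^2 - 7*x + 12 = (x - 4)*(x - 3)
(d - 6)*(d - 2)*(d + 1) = d^3 - 7*d^2 + 4*d + 12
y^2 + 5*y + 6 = (y + 2)*(y + 3)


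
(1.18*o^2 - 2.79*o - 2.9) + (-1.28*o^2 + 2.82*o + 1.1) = -0.1*o^2 + 0.0299999999999998*o - 1.8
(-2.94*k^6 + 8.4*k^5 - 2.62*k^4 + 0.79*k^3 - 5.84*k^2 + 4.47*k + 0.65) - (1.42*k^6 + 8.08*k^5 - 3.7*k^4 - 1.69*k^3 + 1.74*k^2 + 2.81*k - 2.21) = -4.36*k^6 + 0.32*k^5 + 1.08*k^4 + 2.48*k^3 - 7.58*k^2 + 1.66*k + 2.86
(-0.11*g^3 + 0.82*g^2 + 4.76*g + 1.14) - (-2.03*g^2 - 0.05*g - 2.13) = -0.11*g^3 + 2.85*g^2 + 4.81*g + 3.27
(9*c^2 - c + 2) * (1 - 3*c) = -27*c^3 + 12*c^2 - 7*c + 2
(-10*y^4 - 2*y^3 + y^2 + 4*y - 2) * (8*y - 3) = -80*y^5 + 14*y^4 + 14*y^3 + 29*y^2 - 28*y + 6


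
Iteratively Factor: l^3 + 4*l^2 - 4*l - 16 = (l + 2)*(l^2 + 2*l - 8) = (l + 2)*(l + 4)*(l - 2)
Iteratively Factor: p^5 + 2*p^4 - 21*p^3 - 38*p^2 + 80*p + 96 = (p - 2)*(p^4 + 4*p^3 - 13*p^2 - 64*p - 48) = (p - 2)*(p + 3)*(p^3 + p^2 - 16*p - 16) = (p - 2)*(p + 3)*(p + 4)*(p^2 - 3*p - 4) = (p - 4)*(p - 2)*(p + 3)*(p + 4)*(p + 1)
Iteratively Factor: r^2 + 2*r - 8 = (r - 2)*(r + 4)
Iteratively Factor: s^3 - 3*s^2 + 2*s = (s)*(s^2 - 3*s + 2) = s*(s - 1)*(s - 2)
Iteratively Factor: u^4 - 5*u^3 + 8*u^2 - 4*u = (u - 2)*(u^3 - 3*u^2 + 2*u) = u*(u - 2)*(u^2 - 3*u + 2) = u*(u - 2)*(u - 1)*(u - 2)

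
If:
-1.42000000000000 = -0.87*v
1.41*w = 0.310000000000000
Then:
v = 1.63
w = 0.22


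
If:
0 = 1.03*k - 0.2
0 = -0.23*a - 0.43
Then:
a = -1.87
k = 0.19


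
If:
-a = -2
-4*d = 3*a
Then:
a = 2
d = -3/2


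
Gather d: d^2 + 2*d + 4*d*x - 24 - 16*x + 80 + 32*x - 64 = d^2 + d*(4*x + 2) + 16*x - 8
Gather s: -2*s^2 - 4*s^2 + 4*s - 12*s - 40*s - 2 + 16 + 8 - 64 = -6*s^2 - 48*s - 42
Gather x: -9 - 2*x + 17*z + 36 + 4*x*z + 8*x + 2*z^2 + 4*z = x*(4*z + 6) + 2*z^2 + 21*z + 27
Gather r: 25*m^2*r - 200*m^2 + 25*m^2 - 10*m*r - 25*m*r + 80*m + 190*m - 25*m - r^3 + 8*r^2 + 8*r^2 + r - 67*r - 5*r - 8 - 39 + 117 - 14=-175*m^2 + 245*m - r^3 + 16*r^2 + r*(25*m^2 - 35*m - 71) + 56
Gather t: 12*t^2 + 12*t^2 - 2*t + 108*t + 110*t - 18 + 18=24*t^2 + 216*t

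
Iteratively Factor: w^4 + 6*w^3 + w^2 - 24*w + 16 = (w - 1)*(w^3 + 7*w^2 + 8*w - 16) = (w - 1)*(w + 4)*(w^2 + 3*w - 4) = (w - 1)^2*(w + 4)*(w + 4)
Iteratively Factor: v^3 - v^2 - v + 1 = (v + 1)*(v^2 - 2*v + 1) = (v - 1)*(v + 1)*(v - 1)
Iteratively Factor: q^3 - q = (q - 1)*(q^2 + q) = q*(q - 1)*(q + 1)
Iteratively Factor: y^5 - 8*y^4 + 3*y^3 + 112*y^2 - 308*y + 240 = (y - 3)*(y^4 - 5*y^3 - 12*y^2 + 76*y - 80) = (y - 3)*(y - 2)*(y^3 - 3*y^2 - 18*y + 40) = (y - 5)*(y - 3)*(y - 2)*(y^2 + 2*y - 8) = (y - 5)*(y - 3)*(y - 2)^2*(y + 4)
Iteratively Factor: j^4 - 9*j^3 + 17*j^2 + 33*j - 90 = (j - 5)*(j^3 - 4*j^2 - 3*j + 18) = (j - 5)*(j - 3)*(j^2 - j - 6) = (j - 5)*(j - 3)*(j + 2)*(j - 3)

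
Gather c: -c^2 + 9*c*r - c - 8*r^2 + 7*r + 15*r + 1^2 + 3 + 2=-c^2 + c*(9*r - 1) - 8*r^2 + 22*r + 6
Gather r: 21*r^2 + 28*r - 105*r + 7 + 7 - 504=21*r^2 - 77*r - 490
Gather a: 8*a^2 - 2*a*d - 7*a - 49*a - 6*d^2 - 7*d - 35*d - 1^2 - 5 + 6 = 8*a^2 + a*(-2*d - 56) - 6*d^2 - 42*d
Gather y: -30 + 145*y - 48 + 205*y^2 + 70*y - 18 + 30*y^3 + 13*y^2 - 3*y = 30*y^3 + 218*y^2 + 212*y - 96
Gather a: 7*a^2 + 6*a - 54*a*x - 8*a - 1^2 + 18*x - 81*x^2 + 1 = 7*a^2 + a*(-54*x - 2) - 81*x^2 + 18*x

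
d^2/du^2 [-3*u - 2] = 0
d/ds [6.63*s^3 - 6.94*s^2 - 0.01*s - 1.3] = 19.89*s^2 - 13.88*s - 0.01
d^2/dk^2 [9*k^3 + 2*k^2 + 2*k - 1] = 54*k + 4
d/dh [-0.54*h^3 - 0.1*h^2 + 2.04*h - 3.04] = -1.62*h^2 - 0.2*h + 2.04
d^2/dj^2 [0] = 0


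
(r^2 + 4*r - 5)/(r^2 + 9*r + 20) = (r - 1)/(r + 4)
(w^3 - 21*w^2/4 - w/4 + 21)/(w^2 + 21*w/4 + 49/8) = 2*(w^2 - 7*w + 12)/(2*w + 7)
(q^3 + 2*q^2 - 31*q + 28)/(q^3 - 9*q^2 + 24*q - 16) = (q + 7)/(q - 4)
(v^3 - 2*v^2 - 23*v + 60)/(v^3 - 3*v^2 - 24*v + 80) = (v - 3)/(v - 4)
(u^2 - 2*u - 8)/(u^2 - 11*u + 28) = (u + 2)/(u - 7)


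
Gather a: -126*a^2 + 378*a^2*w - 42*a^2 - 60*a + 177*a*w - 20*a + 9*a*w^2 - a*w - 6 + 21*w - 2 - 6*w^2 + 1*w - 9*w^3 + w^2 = a^2*(378*w - 168) + a*(9*w^2 + 176*w - 80) - 9*w^3 - 5*w^2 + 22*w - 8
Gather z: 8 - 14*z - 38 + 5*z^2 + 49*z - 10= 5*z^2 + 35*z - 40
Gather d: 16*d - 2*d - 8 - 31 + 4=14*d - 35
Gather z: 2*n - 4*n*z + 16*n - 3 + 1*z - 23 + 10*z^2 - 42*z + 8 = 18*n + 10*z^2 + z*(-4*n - 41) - 18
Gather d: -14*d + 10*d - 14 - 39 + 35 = -4*d - 18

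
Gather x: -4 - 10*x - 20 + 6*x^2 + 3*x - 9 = 6*x^2 - 7*x - 33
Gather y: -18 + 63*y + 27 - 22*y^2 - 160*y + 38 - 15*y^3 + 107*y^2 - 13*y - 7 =-15*y^3 + 85*y^2 - 110*y + 40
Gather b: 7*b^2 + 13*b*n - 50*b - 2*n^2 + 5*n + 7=7*b^2 + b*(13*n - 50) - 2*n^2 + 5*n + 7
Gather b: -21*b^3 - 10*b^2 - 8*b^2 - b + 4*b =-21*b^3 - 18*b^2 + 3*b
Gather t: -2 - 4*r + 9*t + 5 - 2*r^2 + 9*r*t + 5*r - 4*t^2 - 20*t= -2*r^2 + r - 4*t^2 + t*(9*r - 11) + 3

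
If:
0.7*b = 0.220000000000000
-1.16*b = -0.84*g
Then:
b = 0.31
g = 0.43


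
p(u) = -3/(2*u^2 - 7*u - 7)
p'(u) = -3*(7 - 4*u)/(2*u^2 - 7*u - 7)^2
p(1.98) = 0.23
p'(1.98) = 0.02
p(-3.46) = -0.07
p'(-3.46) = -0.04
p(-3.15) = -0.09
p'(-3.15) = -0.05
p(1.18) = 0.24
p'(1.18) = -0.04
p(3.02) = 0.30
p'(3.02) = 0.16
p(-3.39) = -0.08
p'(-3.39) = -0.04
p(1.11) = 0.24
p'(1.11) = -0.05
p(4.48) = -1.68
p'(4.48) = 10.33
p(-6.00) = -0.03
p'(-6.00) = -0.00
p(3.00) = 0.30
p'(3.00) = 0.15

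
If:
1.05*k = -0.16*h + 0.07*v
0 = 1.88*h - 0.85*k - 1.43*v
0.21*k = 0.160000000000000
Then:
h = -12.24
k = 0.76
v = -16.54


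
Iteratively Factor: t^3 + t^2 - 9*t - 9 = (t + 1)*(t^2 - 9) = (t + 1)*(t + 3)*(t - 3)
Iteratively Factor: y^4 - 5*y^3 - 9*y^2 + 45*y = (y)*(y^3 - 5*y^2 - 9*y + 45) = y*(y - 3)*(y^2 - 2*y - 15) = y*(y - 5)*(y - 3)*(y + 3)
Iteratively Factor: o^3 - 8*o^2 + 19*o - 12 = (o - 4)*(o^2 - 4*o + 3) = (o - 4)*(o - 1)*(o - 3)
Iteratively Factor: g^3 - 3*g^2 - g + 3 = (g - 3)*(g^2 - 1) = (g - 3)*(g - 1)*(g + 1)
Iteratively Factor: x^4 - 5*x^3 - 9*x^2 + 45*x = (x - 5)*(x^3 - 9*x) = (x - 5)*(x + 3)*(x^2 - 3*x) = x*(x - 5)*(x + 3)*(x - 3)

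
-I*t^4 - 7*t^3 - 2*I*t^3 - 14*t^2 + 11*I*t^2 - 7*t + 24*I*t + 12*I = (t + 1)*(t - 4*I)*(t - 3*I)*(-I*t - I)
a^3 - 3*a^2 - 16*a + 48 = (a - 4)*(a - 3)*(a + 4)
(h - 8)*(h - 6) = h^2 - 14*h + 48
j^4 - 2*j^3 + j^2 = j^2*(j - 1)^2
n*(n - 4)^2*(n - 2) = n^4 - 10*n^3 + 32*n^2 - 32*n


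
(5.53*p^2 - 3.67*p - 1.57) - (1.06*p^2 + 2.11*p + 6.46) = 4.47*p^2 - 5.78*p - 8.03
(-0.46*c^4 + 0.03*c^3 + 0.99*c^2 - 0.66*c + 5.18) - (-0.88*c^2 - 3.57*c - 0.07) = -0.46*c^4 + 0.03*c^3 + 1.87*c^2 + 2.91*c + 5.25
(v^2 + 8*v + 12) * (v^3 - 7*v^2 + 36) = v^5 + v^4 - 44*v^3 - 48*v^2 + 288*v + 432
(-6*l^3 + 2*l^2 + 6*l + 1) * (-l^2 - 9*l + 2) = 6*l^5 + 52*l^4 - 36*l^3 - 51*l^2 + 3*l + 2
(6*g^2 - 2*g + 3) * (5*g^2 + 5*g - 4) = 30*g^4 + 20*g^3 - 19*g^2 + 23*g - 12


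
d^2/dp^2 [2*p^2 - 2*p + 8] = 4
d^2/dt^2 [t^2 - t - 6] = 2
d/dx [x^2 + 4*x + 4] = 2*x + 4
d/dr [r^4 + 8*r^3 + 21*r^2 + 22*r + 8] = 4*r^3 + 24*r^2 + 42*r + 22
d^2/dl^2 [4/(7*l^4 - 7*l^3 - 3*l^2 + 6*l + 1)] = 8*(3*(-14*l^2 + 7*l + 1)*(7*l^4 - 7*l^3 - 3*l^2 + 6*l + 1) + (28*l^3 - 21*l^2 - 6*l + 6)^2)/(7*l^4 - 7*l^3 - 3*l^2 + 6*l + 1)^3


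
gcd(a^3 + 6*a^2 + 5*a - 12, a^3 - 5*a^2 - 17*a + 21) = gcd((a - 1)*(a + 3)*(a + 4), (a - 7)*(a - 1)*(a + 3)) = a^2 + 2*a - 3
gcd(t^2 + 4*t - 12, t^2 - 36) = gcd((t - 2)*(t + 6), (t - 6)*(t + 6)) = t + 6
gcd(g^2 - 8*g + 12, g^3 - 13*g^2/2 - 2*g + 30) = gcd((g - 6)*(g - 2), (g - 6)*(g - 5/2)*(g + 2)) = g - 6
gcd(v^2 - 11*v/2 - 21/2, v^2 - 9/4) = v + 3/2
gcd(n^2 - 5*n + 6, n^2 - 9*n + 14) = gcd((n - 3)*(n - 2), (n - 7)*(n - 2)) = n - 2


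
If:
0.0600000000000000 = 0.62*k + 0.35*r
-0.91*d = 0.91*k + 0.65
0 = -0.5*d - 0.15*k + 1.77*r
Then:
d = -0.95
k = 0.24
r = -0.25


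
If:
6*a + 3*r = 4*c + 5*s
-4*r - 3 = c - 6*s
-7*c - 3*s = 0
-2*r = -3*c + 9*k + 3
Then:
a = 3/8 - 43*s/168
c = -3*s/7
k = -s/2 - 1/6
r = 45*s/28 - 3/4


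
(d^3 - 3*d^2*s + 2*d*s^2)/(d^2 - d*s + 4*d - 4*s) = d*(d - 2*s)/(d + 4)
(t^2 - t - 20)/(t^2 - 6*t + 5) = (t + 4)/(t - 1)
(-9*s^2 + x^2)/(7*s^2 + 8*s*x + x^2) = (-9*s^2 + x^2)/(7*s^2 + 8*s*x + x^2)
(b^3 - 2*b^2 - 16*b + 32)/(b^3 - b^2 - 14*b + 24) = (b - 4)/(b - 3)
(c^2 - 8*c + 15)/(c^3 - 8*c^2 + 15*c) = 1/c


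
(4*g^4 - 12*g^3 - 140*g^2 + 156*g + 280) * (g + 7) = 4*g^5 + 16*g^4 - 224*g^3 - 824*g^2 + 1372*g + 1960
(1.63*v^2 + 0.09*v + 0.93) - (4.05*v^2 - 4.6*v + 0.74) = -2.42*v^2 + 4.69*v + 0.19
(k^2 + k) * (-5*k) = -5*k^3 - 5*k^2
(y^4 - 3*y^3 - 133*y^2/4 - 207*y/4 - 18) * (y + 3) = y^5 - 169*y^3/4 - 303*y^2/2 - 693*y/4 - 54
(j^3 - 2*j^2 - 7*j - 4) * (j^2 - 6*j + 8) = j^5 - 8*j^4 + 13*j^3 + 22*j^2 - 32*j - 32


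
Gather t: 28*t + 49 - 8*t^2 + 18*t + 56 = -8*t^2 + 46*t + 105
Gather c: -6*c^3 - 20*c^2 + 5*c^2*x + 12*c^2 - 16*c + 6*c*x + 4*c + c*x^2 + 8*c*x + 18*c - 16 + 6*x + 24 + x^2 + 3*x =-6*c^3 + c^2*(5*x - 8) + c*(x^2 + 14*x + 6) + x^2 + 9*x + 8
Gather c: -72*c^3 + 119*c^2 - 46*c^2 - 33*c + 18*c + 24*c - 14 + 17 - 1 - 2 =-72*c^3 + 73*c^2 + 9*c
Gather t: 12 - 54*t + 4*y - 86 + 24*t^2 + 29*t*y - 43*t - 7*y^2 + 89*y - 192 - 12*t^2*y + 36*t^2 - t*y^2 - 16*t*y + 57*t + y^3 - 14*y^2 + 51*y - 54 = t^2*(60 - 12*y) + t*(-y^2 + 13*y - 40) + y^3 - 21*y^2 + 144*y - 320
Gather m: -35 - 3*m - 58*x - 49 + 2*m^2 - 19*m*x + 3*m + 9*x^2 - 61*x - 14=2*m^2 - 19*m*x + 9*x^2 - 119*x - 98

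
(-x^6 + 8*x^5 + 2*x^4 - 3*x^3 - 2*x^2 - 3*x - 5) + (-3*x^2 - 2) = -x^6 + 8*x^5 + 2*x^4 - 3*x^3 - 5*x^2 - 3*x - 7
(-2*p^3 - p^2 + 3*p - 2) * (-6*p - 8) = 12*p^4 + 22*p^3 - 10*p^2 - 12*p + 16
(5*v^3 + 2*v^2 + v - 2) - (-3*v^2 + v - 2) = 5*v^3 + 5*v^2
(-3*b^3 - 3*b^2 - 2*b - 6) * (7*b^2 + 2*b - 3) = -21*b^5 - 27*b^4 - 11*b^3 - 37*b^2 - 6*b + 18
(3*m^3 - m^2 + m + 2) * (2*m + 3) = 6*m^4 + 7*m^3 - m^2 + 7*m + 6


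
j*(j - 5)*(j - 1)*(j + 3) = j^4 - 3*j^3 - 13*j^2 + 15*j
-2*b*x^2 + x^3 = x^2*(-2*b + x)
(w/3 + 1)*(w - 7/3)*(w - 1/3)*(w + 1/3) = w^4/3 + 2*w^3/9 - 64*w^2/27 - 2*w/81 + 7/27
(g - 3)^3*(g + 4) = g^4 - 5*g^3 - 9*g^2 + 81*g - 108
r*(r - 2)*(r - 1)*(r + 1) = r^4 - 2*r^3 - r^2 + 2*r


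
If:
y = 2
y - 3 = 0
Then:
No Solution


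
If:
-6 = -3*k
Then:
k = 2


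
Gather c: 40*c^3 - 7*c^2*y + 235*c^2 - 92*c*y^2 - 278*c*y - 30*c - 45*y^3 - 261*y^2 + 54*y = 40*c^3 + c^2*(235 - 7*y) + c*(-92*y^2 - 278*y - 30) - 45*y^3 - 261*y^2 + 54*y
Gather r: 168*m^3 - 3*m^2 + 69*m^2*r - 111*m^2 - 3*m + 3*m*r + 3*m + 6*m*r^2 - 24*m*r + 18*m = 168*m^3 - 114*m^2 + 6*m*r^2 + 18*m + r*(69*m^2 - 21*m)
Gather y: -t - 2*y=-t - 2*y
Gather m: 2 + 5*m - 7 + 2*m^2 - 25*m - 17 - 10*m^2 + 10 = -8*m^2 - 20*m - 12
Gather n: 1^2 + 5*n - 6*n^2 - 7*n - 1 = -6*n^2 - 2*n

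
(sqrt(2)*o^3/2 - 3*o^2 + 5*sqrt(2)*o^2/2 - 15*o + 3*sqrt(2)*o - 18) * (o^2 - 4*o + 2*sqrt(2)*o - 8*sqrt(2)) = sqrt(2)*o^5/2 - o^4 + sqrt(2)*o^4/2 - 13*sqrt(2)*o^3 - o^3 - 18*sqrt(2)*o^2 + 14*o^2 + 24*o + 84*sqrt(2)*o + 144*sqrt(2)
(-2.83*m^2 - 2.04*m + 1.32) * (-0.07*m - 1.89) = 0.1981*m^3 + 5.4915*m^2 + 3.7632*m - 2.4948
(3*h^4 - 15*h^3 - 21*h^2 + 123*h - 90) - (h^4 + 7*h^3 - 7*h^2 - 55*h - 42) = 2*h^4 - 22*h^3 - 14*h^2 + 178*h - 48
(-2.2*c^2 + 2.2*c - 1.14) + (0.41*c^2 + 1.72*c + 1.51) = -1.79*c^2 + 3.92*c + 0.37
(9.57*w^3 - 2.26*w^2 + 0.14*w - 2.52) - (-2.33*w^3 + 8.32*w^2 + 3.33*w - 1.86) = 11.9*w^3 - 10.58*w^2 - 3.19*w - 0.66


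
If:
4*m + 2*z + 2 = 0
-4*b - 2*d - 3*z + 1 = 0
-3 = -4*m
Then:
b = 17/8 - d/2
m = 3/4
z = -5/2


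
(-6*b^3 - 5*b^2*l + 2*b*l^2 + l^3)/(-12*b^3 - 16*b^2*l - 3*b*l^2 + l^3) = (6*b^2 - b*l - l^2)/(12*b^2 + 4*b*l - l^2)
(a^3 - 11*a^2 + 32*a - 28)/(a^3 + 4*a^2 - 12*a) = (a^2 - 9*a + 14)/(a*(a + 6))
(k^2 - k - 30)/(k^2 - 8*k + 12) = (k + 5)/(k - 2)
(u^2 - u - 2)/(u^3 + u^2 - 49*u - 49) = (u - 2)/(u^2 - 49)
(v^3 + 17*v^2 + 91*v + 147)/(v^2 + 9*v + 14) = (v^2 + 10*v + 21)/(v + 2)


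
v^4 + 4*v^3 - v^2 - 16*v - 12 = (v - 2)*(v + 1)*(v + 2)*(v + 3)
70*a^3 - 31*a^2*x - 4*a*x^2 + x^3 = (-7*a + x)*(-2*a + x)*(5*a + x)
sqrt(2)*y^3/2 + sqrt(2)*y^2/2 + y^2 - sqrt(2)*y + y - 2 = (y - 1)*(y + 2)*(sqrt(2)*y/2 + 1)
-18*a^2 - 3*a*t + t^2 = (-6*a + t)*(3*a + t)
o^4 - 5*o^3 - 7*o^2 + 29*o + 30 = (o - 5)*(o - 3)*(o + 1)*(o + 2)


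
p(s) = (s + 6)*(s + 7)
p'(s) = 2*s + 13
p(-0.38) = 37.20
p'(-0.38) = 12.24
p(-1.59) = 23.86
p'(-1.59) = 9.82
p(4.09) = 111.90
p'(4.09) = 21.18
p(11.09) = 309.16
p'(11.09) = 35.18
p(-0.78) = 32.47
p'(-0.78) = 11.44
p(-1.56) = 24.15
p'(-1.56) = 9.88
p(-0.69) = 33.51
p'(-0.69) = 11.62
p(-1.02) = 29.78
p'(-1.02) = 10.96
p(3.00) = 90.00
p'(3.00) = 19.00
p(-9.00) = 6.00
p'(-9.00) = -5.00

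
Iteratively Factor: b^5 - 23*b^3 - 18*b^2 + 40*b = (b + 2)*(b^4 - 2*b^3 - 19*b^2 + 20*b) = b*(b + 2)*(b^3 - 2*b^2 - 19*b + 20) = b*(b + 2)*(b + 4)*(b^2 - 6*b + 5) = b*(b - 5)*(b + 2)*(b + 4)*(b - 1)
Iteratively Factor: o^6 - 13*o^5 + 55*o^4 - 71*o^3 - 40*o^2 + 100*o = (o)*(o^5 - 13*o^4 + 55*o^3 - 71*o^2 - 40*o + 100) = o*(o - 2)*(o^4 - 11*o^3 + 33*o^2 - 5*o - 50) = o*(o - 5)*(o - 2)*(o^3 - 6*o^2 + 3*o + 10) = o*(o - 5)*(o - 2)^2*(o^2 - 4*o - 5) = o*(o - 5)*(o - 2)^2*(o + 1)*(o - 5)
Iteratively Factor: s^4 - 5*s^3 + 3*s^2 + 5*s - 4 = (s - 4)*(s^3 - s^2 - s + 1) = (s - 4)*(s - 1)*(s^2 - 1) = (s - 4)*(s - 1)*(s + 1)*(s - 1)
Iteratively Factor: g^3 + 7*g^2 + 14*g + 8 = (g + 2)*(g^2 + 5*g + 4) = (g + 2)*(g + 4)*(g + 1)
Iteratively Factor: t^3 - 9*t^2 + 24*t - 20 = (t - 2)*(t^2 - 7*t + 10) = (t - 2)^2*(t - 5)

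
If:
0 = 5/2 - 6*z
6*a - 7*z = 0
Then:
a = 35/72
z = 5/12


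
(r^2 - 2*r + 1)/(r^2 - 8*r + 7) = (r - 1)/(r - 7)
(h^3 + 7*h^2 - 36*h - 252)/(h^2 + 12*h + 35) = (h^2 - 36)/(h + 5)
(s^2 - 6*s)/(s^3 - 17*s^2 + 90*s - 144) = s/(s^2 - 11*s + 24)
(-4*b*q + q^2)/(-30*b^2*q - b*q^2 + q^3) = (4*b - q)/(30*b^2 + b*q - q^2)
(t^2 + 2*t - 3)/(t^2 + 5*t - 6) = (t + 3)/(t + 6)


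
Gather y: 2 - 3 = -1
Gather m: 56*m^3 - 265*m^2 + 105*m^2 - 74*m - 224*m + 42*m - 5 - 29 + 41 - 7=56*m^3 - 160*m^2 - 256*m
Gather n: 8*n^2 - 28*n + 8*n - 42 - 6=8*n^2 - 20*n - 48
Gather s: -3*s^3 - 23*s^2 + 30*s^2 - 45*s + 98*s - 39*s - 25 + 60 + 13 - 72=-3*s^3 + 7*s^2 + 14*s - 24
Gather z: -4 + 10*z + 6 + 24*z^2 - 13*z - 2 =24*z^2 - 3*z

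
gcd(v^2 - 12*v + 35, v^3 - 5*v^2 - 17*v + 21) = v - 7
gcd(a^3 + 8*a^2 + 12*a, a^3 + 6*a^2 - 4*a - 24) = a^2 + 8*a + 12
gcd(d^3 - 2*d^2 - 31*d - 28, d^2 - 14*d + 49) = d - 7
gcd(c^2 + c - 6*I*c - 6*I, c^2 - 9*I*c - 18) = c - 6*I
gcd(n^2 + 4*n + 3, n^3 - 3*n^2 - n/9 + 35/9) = n + 1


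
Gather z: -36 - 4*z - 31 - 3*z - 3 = -7*z - 70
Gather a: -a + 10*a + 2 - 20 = 9*a - 18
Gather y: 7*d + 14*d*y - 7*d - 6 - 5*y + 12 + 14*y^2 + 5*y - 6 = 14*d*y + 14*y^2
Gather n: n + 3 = n + 3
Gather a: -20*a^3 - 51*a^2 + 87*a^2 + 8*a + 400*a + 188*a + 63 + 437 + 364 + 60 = -20*a^3 + 36*a^2 + 596*a + 924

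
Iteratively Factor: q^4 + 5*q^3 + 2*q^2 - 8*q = (q + 4)*(q^3 + q^2 - 2*q) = (q - 1)*(q + 4)*(q^2 + 2*q) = q*(q - 1)*(q + 4)*(q + 2)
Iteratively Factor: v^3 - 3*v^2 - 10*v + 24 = (v + 3)*(v^2 - 6*v + 8) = (v - 4)*(v + 3)*(v - 2)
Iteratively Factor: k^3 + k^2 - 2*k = (k + 2)*(k^2 - k) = k*(k + 2)*(k - 1)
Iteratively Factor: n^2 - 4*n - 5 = (n + 1)*(n - 5)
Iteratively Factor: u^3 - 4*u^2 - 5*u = (u + 1)*(u^2 - 5*u) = u*(u + 1)*(u - 5)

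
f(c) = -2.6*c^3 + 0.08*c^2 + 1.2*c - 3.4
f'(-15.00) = -1756.20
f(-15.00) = 8771.60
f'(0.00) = 1.20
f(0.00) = -3.40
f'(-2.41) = -44.49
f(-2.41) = 30.57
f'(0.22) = 0.86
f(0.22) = -3.16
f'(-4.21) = -137.72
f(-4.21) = 186.97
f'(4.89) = -184.53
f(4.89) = -299.64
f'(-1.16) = -9.48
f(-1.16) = -0.63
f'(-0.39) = -0.05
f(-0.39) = -3.70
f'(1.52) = -16.58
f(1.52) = -10.52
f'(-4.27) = -141.70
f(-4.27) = 195.36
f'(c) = -7.8*c^2 + 0.16*c + 1.2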